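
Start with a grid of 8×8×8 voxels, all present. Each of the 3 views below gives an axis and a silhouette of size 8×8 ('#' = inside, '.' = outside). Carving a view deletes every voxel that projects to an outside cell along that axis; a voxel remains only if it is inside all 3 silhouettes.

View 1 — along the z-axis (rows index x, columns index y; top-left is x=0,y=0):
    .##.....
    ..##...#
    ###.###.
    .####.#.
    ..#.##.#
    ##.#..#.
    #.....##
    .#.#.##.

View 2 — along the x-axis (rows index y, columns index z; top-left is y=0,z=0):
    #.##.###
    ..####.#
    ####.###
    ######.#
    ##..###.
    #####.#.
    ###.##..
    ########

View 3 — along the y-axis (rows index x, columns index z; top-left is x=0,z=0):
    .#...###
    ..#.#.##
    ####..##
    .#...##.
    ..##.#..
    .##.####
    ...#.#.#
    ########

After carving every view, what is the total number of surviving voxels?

|visual hull| = 108

before carving: 512 voxels (8×8×8)
after view 1 [z-axis, 31 of 64 cells solid] → remaining = 248
after view 2 [x-axis, 49 of 64 cells solid] → remaining = 188
after view 3 [y-axis, 37 of 64 cells solid] → remaining = 108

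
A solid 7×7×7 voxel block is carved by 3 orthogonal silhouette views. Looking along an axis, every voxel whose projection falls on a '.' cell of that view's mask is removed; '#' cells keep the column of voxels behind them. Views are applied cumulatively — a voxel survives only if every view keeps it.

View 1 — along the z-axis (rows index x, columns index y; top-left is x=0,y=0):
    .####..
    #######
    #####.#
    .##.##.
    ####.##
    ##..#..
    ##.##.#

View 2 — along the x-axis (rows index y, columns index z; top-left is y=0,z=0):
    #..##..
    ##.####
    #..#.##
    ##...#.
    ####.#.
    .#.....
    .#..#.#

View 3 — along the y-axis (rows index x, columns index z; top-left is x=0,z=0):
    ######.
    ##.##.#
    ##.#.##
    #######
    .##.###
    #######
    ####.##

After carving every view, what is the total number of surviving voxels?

116 voxels

before carving: 343 voxels (7×7×7)
carve view 1 (along z, XY-mask fill 35/49): 245 voxels remain
carve view 2 (along x, YZ-mask fill 25/49): 137 voxels remain
carve view 3 (along y, XZ-mask fill 41/49): 116 voxels remain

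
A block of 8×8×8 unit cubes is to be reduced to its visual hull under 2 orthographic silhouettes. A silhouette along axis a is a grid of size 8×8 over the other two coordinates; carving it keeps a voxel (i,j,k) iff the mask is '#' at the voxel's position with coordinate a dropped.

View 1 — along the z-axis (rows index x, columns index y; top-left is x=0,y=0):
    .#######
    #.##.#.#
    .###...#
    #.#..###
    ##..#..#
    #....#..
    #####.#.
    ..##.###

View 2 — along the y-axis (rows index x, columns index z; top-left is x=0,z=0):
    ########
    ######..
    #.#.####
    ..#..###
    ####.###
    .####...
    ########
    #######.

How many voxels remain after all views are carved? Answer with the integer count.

249 voxels

before carving: 512 voxels (8×8×8)
carve view 1 (along z, XY-mask fill 38/64): 304 voxels remain
carve view 2 (along y, XZ-mask fill 50/64): 249 voxels remain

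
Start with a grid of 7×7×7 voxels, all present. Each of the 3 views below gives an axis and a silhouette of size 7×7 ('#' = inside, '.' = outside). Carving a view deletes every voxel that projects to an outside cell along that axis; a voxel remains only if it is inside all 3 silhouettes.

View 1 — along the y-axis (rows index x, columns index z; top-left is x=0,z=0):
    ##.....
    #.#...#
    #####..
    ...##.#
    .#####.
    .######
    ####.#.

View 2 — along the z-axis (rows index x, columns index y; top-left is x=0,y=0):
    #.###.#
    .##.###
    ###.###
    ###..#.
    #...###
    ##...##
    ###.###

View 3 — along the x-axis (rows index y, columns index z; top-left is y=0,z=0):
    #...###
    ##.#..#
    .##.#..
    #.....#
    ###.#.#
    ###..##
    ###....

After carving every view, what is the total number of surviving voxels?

voxel count = 81

start: 7×7×7 = 343 voxels
  1. axis=1 (XZ plane), |mask|=29  ⇒  voxels=203
  2. axis=2 (XY plane), |mask|=34  ⇒  voxels=141
  3. axis=0 (YZ plane), |mask|=26  ⇒  voxels=81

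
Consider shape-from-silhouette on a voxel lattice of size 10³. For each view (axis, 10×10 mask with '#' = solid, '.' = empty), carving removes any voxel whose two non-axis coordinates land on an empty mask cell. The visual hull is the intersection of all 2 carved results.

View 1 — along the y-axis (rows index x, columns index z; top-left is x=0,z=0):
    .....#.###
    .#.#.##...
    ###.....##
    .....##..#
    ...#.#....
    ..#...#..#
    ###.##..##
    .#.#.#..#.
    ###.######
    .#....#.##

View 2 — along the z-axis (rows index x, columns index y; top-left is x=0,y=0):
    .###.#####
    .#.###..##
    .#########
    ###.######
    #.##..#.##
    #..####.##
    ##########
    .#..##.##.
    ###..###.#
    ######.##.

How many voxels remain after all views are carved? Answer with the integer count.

full grid |V| = 1000
[1] y-view keeps 45 columns → grid now 450
[2] z-view keeps 75 columns → grid now 346

remaining voxels: 346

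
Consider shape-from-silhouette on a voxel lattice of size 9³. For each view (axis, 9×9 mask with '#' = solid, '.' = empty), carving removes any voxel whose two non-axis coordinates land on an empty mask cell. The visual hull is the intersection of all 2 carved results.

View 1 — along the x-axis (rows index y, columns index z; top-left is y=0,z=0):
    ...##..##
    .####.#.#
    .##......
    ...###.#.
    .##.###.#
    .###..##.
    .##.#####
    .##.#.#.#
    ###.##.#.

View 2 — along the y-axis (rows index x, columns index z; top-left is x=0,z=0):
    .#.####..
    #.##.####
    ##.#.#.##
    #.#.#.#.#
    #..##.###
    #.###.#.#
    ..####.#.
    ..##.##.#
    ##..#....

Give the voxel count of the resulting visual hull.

initial block: 9^3 = 729
carve view 1 (along x, YZ-mask fill 45/81): 405 voxels remain
carve view 2 (along y, XZ-mask fill 48/81): 232 voxels remain

voxel count = 232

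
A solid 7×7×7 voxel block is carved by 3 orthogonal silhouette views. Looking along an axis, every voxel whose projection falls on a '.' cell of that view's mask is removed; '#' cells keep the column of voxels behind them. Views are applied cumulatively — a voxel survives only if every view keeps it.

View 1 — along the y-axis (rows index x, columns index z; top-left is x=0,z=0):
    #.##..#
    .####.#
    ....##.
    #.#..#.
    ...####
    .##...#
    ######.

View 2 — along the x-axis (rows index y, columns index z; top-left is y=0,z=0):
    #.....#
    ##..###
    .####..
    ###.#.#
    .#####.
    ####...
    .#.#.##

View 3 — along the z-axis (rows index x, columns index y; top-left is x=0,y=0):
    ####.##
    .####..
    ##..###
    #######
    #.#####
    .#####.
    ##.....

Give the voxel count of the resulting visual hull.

full grid |V| = 343
step 1: project along y, AND mask (27/49) → |grid| = 189
step 2: project along x, AND mask (29/49) → |grid| = 110
step 3: project along z, AND mask (35/49) → |grid| = 73

|visual hull| = 73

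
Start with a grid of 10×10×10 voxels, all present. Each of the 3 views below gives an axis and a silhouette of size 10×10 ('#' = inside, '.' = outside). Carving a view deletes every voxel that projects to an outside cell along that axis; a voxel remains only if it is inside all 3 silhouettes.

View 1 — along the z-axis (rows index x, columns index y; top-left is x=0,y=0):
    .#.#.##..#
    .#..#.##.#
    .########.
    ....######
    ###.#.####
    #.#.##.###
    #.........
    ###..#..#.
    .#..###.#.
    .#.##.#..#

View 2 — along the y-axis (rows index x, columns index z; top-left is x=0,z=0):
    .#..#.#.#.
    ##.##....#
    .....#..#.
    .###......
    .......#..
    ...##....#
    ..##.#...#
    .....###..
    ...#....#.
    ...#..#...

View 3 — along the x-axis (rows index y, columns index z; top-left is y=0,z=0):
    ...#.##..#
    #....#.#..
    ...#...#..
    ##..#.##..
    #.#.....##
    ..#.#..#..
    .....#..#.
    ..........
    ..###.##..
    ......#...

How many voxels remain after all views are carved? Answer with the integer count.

start: 10×10×10 = 1000 voxels
  1. axis=2 (XY plane), |mask|=55  ⇒  voxels=550
  2. axis=1 (XZ plane), |mask|=29  ⇒  voxels=147
  3. axis=0 (YZ plane), |mask|=29  ⇒  voxels=43

remaining voxels: 43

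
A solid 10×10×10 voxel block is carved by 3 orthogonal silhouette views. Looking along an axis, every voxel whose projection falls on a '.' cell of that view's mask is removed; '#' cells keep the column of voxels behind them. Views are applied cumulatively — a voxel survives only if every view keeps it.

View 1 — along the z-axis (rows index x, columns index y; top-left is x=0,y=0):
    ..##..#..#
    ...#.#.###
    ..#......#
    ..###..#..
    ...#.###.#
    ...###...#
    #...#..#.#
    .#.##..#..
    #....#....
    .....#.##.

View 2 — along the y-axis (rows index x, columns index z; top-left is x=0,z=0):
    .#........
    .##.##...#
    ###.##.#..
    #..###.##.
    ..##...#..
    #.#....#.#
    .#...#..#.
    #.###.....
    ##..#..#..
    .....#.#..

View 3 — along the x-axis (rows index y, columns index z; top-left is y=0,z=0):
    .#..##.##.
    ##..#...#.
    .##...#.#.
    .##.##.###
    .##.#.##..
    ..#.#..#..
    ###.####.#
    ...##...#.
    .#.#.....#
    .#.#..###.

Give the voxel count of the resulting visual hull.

full grid |V| = 1000
[1] z-view keeps 37 columns → grid now 370
[2] y-view keeps 38 columns → grid now 138
[3] x-view keeps 47 columns → grid now 67

remaining voxels: 67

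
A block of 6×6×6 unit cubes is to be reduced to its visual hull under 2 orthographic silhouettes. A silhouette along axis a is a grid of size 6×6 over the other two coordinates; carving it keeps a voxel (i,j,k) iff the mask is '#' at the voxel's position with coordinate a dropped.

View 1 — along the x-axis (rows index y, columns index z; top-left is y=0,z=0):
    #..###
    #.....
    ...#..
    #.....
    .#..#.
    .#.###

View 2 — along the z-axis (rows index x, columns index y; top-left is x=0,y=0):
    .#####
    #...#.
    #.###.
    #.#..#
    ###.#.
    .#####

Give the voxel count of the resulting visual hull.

remaining voxels: 49

full grid |V| = 216
after view 1 [x-axis, 13 of 36 cells solid] → remaining = 78
after view 2 [z-axis, 23 of 36 cells solid] → remaining = 49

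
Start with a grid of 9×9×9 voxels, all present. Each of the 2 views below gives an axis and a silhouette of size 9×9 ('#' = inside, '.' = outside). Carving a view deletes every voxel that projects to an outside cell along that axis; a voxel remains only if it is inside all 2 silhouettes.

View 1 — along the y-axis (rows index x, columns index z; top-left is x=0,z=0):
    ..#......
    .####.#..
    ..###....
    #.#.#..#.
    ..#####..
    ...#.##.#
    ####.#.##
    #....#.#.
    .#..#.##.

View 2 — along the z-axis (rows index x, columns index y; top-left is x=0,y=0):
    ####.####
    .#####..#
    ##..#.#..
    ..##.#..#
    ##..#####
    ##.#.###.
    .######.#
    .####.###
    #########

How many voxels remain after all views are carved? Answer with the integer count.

|visual hull| = 231

before carving: 729 voxels (9×9×9)
[1] y-view keeps 36 columns → grid now 324
[2] z-view keeps 58 columns → grid now 231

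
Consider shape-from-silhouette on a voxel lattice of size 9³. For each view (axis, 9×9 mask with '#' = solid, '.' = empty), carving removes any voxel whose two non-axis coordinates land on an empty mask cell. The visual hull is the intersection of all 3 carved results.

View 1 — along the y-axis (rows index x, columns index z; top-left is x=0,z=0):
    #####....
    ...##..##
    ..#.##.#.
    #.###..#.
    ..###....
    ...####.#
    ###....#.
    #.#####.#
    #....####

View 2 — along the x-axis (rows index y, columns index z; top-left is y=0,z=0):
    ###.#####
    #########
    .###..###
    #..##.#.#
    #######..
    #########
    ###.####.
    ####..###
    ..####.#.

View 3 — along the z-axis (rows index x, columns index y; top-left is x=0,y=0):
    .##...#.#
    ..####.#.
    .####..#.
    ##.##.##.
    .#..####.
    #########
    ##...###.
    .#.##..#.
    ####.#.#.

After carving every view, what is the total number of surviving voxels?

remaining voxels: 181

before carving: 729 voxels (9×9×9)
[1] y-view keeps 42 columns → grid now 378
[2] x-view keeps 63 columns → grid now 295
[3] z-view keeps 49 columns → grid now 181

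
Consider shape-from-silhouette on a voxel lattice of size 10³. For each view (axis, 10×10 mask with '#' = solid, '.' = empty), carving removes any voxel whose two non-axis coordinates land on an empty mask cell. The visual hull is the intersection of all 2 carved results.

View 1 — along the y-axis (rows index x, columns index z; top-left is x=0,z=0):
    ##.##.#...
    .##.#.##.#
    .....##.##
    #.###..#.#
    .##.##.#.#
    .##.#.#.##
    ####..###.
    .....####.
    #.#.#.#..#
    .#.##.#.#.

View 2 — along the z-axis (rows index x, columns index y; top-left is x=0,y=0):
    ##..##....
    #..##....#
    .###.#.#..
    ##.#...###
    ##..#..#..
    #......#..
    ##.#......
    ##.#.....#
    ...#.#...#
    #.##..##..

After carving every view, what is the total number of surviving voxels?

remaining voxels: 213

full grid |V| = 1000
  1. axis=1 (XZ plane), |mask|=54  ⇒  voxels=540
  2. axis=2 (XY plane), |mask|=40  ⇒  voxels=213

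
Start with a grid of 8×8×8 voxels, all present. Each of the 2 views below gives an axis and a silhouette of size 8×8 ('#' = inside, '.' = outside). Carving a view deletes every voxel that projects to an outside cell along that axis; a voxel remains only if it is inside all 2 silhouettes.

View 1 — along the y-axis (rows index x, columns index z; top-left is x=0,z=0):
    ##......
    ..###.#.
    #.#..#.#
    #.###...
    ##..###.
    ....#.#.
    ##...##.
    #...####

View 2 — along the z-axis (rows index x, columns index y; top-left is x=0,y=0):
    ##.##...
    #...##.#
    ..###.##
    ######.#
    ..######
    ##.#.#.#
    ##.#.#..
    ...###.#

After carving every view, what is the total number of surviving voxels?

before carving: 512 voxels (8×8×8)
carve view 1 (along y, XZ-mask fill 30/64): 240 voxels remain
carve view 2 (along z, XY-mask fill 39/64): 148 voxels remain

remaining voxels: 148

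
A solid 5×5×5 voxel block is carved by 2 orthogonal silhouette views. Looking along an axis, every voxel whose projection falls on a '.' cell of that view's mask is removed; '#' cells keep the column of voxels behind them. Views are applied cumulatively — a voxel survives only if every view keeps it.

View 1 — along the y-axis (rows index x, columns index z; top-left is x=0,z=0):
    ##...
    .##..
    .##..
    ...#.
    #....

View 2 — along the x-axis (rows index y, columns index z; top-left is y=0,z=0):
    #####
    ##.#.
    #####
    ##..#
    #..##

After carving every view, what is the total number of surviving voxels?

voxel count = 30

full grid |V| = 125
V1 y: intersect with XZ mask (8 set) -- 40 left
V2 x: intersect with YZ mask (19 set) -- 30 left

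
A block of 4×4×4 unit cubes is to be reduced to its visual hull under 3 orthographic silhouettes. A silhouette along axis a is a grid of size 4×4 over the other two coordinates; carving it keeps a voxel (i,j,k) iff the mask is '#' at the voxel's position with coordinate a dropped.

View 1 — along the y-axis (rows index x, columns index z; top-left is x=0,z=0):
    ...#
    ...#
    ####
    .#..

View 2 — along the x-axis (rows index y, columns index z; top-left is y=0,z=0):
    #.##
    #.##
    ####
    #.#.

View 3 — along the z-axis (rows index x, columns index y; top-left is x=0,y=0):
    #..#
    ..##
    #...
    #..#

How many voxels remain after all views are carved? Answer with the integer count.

remaining voxels: 5

before carving: 64 voxels (4×4×4)
carve view 1 (along y, XZ-mask fill 7/16): 28 voxels remain
carve view 2 (along x, YZ-mask fill 12/16): 19 voxels remain
carve view 3 (along z, XY-mask fill 7/16): 5 voxels remain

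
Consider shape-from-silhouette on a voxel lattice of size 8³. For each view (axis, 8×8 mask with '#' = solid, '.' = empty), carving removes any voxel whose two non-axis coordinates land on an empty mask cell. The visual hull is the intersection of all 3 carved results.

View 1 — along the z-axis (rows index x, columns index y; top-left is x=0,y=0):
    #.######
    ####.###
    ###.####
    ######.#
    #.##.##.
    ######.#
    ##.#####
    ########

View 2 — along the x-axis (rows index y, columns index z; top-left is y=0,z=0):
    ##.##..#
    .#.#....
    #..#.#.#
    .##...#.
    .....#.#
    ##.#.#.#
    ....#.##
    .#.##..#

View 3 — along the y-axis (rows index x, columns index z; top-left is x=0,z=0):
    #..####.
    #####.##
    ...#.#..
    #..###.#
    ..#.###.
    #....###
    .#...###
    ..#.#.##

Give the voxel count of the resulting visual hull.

remaining voxels: 110

start: 8×8×8 = 512 voxels
  1. axis=2 (XY plane), |mask|=55  ⇒  voxels=440
  2. axis=0 (YZ plane), |mask|=28  ⇒  voxels=199
  3. axis=1 (XZ plane), |mask|=35  ⇒  voxels=110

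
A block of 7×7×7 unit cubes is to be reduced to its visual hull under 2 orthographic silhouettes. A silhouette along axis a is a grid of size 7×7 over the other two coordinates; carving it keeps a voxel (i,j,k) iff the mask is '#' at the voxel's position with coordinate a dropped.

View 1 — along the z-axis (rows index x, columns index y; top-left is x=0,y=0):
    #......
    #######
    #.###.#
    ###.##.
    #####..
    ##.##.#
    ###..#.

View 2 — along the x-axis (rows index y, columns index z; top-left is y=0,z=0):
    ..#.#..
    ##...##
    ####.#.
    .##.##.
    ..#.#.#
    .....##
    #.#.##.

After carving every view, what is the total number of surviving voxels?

initial block: 7^3 = 343
after view 1 [z-axis, 32 of 49 cells solid] → remaining = 224
after view 2 [x-axis, 24 of 49 cells solid] → remaining = 108

|visual hull| = 108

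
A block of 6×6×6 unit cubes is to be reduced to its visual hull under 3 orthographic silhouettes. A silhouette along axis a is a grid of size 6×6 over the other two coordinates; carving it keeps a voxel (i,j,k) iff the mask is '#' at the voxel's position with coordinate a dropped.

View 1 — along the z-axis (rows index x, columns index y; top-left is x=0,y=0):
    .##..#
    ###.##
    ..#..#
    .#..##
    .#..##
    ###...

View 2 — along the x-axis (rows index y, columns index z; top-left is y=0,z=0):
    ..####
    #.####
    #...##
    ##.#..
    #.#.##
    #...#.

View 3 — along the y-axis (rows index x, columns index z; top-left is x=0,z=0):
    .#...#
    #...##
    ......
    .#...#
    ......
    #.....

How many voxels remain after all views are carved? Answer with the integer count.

remaining voxels: 19

before carving: 216 voxels (6×6×6)
[1] z-view keeps 19 columns → grid now 114
[2] x-view keeps 21 columns → grid now 67
[3] y-view keeps 8 columns → grid now 19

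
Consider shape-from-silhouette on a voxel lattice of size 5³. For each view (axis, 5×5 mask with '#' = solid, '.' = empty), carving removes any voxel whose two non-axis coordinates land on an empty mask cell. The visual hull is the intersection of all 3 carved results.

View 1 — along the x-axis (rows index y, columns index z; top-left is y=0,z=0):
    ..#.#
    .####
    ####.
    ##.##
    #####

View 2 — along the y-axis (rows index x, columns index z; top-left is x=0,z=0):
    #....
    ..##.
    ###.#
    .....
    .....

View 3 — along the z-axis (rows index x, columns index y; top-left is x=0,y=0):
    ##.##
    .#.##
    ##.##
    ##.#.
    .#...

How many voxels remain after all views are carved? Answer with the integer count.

initial block: 5^3 = 125
step 1: project along x, AND mask (19/25) → |grid| = 95
step 2: project along y, AND mask (7/25) → |grid| = 26
step 3: project along z, AND mask (15/25) → |grid| = 19

remaining voxels: 19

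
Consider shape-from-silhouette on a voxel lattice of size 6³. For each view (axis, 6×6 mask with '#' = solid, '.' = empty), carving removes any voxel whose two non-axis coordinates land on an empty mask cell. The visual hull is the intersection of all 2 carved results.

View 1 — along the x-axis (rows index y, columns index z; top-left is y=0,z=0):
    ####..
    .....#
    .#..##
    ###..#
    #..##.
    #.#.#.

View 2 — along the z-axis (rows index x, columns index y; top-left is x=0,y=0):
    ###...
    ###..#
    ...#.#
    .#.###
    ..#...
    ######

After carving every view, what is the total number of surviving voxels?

before carving: 216 voxels (6×6×6)
carve view 1 (along x, YZ-mask fill 18/36): 108 voxels remain
carve view 2 (along z, XY-mask fill 20/36): 58 voxels remain

58 voxels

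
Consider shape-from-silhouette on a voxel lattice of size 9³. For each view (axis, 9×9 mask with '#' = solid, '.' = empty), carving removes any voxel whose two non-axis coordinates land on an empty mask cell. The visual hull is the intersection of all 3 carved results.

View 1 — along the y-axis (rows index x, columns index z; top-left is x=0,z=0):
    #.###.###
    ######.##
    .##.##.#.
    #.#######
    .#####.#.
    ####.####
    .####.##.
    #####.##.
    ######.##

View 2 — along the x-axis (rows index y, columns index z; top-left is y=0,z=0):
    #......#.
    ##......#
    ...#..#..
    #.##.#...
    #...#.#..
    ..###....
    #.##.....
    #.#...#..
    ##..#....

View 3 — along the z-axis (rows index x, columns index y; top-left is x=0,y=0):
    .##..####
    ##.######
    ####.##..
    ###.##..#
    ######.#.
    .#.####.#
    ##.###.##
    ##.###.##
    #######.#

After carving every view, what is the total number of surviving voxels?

before carving: 729 voxels (9×9×9)
carve view 1 (along y, XZ-mask fill 63/81): 567 voxels remain
carve view 2 (along x, YZ-mask fill 26/81): 183 voxels remain
carve view 3 (along z, XY-mask fill 61/81): 138 voxels remain

voxel count = 138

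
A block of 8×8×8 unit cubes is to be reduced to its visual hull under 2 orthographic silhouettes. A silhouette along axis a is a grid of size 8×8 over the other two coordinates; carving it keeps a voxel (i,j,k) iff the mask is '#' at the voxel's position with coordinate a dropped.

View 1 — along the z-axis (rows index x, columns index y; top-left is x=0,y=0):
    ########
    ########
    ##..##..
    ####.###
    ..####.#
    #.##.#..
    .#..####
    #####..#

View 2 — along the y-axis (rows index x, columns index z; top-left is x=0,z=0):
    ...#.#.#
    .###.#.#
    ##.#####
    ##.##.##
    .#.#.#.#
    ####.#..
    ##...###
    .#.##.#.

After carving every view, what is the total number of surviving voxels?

223 voxels

initial block: 8^3 = 512
step 1: project along z, AND mask (47/64) → |grid| = 376
step 2: project along y, AND mask (39/64) → |grid| = 223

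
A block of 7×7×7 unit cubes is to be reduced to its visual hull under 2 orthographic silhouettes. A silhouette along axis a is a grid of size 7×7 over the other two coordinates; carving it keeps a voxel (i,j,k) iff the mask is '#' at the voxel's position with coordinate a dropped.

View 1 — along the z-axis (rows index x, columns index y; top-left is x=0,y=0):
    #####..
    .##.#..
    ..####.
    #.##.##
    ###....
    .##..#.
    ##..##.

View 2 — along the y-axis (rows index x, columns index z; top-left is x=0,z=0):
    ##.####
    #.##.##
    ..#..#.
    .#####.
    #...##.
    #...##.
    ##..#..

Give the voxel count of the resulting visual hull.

|visual hull| = 108

full grid |V| = 343
  1. axis=2 (XY plane), |mask|=27  ⇒  voxels=189
  2. axis=1 (XZ plane), |mask|=27  ⇒  voxels=108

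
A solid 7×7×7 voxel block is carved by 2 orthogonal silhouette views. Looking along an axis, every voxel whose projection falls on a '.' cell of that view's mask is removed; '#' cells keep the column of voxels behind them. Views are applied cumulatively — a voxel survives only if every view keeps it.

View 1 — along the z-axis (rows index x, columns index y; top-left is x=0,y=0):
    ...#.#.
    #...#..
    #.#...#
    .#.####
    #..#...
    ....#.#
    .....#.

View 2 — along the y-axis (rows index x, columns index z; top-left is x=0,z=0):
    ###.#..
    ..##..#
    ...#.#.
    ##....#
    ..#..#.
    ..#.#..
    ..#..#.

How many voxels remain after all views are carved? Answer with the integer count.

start: 7×7×7 = 343 voxels
after view 1 [z-axis, 17 of 49 cells solid] → remaining = 119
after view 2 [y-axis, 18 of 49 cells solid] → remaining = 45

remaining voxels: 45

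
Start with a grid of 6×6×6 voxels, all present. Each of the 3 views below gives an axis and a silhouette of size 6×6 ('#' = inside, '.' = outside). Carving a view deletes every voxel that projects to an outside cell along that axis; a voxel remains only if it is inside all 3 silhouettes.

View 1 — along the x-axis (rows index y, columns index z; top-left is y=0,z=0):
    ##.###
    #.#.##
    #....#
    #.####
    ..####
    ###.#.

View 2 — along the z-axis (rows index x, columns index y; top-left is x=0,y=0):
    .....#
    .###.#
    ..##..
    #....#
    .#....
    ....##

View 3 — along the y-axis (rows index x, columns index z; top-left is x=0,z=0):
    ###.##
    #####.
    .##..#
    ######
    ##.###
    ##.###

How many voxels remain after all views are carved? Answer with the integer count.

37 voxels

initial block: 6^3 = 216
[1] x-view keeps 24 columns → grid now 144
[2] z-view keeps 12 columns → grid now 47
[3] y-view keeps 29 columns → grid now 37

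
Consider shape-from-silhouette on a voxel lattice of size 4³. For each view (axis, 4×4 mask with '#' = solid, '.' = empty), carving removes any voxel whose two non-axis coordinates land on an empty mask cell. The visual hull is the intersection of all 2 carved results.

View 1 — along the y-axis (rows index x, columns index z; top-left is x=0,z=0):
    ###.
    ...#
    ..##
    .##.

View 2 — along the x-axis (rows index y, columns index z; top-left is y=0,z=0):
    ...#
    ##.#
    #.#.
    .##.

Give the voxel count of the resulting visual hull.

before carving: 64 voxels (4×4×4)
  1. axis=1 (XZ plane), |mask|=8  ⇒  voxels=32
  2. axis=0 (YZ plane), |mask|=8  ⇒  voxels=16

voxel count = 16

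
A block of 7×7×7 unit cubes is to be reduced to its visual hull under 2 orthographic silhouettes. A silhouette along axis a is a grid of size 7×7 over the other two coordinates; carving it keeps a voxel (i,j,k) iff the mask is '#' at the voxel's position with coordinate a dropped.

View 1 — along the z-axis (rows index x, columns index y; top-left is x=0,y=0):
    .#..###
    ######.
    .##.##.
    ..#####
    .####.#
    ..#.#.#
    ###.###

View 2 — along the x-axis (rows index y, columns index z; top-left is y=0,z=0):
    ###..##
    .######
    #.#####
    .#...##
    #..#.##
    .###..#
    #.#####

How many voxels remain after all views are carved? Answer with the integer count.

full grid |V| = 343
step 1: project along z, AND mask (33/49) → |grid| = 231
step 2: project along x, AND mask (34/49) → |grid| = 163

remaining voxels: 163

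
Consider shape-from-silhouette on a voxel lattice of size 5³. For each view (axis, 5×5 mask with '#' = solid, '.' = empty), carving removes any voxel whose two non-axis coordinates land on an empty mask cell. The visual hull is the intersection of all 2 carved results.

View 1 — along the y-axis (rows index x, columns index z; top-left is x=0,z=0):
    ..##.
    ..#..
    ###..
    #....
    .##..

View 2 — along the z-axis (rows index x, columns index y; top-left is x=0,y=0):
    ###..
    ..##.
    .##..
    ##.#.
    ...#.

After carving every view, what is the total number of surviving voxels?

19 voxels

before carving: 125 voxels (5×5×5)
[1] y-view keeps 9 columns → grid now 45
[2] z-view keeps 11 columns → grid now 19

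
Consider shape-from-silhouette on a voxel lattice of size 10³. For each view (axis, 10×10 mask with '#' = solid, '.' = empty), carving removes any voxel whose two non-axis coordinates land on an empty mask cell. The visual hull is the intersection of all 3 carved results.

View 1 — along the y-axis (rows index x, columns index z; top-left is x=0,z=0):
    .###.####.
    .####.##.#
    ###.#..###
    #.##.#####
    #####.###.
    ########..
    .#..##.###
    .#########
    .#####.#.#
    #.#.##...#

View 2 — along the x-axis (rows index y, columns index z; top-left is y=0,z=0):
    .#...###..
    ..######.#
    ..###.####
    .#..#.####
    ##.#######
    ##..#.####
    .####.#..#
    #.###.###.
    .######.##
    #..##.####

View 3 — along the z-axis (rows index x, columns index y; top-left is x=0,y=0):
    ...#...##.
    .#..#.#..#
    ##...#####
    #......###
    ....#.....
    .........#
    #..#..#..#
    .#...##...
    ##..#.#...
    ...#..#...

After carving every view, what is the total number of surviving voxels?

start: 10×10×10 = 1000 voxels
carve view 1 (along y, XZ-mask fill 72/100): 720 voxels remain
carve view 2 (along x, YZ-mask fill 68/100): 492 voxels remain
carve view 3 (along z, XY-mask fill 33/100): 161 voxels remain

remaining voxels: 161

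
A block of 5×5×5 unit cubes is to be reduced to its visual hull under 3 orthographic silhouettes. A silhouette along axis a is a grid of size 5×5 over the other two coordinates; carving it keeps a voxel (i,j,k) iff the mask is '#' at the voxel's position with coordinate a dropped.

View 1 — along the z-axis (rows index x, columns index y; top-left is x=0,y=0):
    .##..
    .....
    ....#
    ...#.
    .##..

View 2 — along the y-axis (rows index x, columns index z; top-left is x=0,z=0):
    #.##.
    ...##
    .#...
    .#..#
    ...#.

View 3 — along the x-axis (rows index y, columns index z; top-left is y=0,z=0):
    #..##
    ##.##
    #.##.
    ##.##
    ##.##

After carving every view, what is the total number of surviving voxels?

full grid |V| = 125
step 1: project along z, AND mask (6/25) → |grid| = 30
step 2: project along y, AND mask (9/25) → |grid| = 11
step 3: project along x, AND mask (18/25) → |grid| = 10

remaining voxels: 10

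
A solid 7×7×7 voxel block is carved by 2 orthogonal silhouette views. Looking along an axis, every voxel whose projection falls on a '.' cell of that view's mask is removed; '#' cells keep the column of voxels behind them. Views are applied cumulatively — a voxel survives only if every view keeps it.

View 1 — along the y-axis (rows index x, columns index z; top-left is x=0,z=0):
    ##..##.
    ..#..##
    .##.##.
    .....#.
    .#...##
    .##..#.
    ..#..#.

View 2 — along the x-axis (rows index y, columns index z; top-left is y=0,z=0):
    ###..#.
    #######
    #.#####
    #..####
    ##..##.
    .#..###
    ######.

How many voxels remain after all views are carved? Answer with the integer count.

|visual hull| = 111

start: 7×7×7 = 343 voxels
after view 1 [y-axis, 20 of 49 cells solid] → remaining = 140
after view 2 [x-axis, 36 of 49 cells solid] → remaining = 111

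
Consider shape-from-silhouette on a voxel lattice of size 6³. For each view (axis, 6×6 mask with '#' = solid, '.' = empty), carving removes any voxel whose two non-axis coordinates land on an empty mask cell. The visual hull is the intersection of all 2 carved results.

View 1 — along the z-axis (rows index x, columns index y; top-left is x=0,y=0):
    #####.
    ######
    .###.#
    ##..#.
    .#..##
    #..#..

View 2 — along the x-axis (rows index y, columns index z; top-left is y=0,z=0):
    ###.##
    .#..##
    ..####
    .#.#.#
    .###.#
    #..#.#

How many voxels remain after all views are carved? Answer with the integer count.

voxel count = 84

start: 6×6×6 = 216 voxels
after view 1 [z-axis, 23 of 36 cells solid] → remaining = 138
after view 2 [x-axis, 22 of 36 cells solid] → remaining = 84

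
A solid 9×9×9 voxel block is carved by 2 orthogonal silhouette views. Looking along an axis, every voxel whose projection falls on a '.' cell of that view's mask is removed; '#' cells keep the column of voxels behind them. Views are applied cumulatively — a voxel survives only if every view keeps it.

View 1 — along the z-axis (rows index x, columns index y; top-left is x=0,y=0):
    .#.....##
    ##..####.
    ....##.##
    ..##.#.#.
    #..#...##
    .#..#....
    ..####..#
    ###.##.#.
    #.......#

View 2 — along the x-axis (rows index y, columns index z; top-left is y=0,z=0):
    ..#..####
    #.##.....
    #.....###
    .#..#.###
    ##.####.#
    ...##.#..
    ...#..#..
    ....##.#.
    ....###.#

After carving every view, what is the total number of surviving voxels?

start: 9×9×9 = 729 voxels
carve view 1 (along z, XY-mask fill 36/81): 324 voxels remain
carve view 2 (along x, YZ-mask fill 36/81): 149 voxels remain

|visual hull| = 149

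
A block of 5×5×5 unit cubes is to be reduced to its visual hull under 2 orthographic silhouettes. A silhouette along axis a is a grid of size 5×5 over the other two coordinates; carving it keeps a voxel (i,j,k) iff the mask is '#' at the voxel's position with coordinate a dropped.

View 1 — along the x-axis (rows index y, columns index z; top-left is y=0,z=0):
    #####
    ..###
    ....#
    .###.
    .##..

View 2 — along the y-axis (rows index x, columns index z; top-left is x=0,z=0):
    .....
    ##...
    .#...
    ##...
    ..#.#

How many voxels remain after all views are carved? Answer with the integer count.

full grid |V| = 125
step 1: project along x, AND mask (14/25) → |grid| = 70
step 2: project along y, AND mask (7/25) → |grid| = 18

remaining voxels: 18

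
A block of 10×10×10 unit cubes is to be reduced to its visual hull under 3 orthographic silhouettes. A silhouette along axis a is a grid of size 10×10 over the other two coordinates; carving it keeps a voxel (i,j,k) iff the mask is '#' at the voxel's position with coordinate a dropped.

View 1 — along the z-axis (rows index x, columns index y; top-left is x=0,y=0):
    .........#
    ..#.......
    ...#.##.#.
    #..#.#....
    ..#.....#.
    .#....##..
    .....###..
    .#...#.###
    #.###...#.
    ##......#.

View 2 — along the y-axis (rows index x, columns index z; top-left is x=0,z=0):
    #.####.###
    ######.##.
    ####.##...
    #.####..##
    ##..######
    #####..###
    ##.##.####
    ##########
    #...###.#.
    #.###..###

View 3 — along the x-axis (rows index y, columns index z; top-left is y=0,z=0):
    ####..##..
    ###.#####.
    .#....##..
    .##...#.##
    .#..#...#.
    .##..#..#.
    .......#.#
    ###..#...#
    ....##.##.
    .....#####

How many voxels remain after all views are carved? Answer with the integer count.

before carving: 1000 voxels (10×10×10)
V1 z: intersect with XY mask (30 set) -- 300 left
V2 y: intersect with XZ mask (75 set) -- 221 left
V3 x: intersect with YZ mask (45 set) -- 96 left

|visual hull| = 96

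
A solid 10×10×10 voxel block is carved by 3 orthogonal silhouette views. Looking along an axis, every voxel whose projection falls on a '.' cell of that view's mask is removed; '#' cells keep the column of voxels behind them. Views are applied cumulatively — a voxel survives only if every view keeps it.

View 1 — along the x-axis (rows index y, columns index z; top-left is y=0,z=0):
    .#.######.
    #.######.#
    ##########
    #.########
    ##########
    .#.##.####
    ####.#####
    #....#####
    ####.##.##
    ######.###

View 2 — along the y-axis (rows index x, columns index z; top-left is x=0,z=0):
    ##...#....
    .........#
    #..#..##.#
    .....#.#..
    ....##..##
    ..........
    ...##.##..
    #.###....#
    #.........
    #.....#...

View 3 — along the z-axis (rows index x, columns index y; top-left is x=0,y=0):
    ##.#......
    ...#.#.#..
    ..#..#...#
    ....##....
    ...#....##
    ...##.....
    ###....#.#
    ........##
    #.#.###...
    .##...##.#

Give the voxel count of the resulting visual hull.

voxel count = 74

before carving: 1000 voxels (10×10×10)
  1. axis=0 (YZ plane), |mask|=83  ⇒  voxels=830
  2. axis=1 (XZ plane), |mask|=27  ⇒  voxels=228
  3. axis=2 (XY plane), |mask|=33  ⇒  voxels=74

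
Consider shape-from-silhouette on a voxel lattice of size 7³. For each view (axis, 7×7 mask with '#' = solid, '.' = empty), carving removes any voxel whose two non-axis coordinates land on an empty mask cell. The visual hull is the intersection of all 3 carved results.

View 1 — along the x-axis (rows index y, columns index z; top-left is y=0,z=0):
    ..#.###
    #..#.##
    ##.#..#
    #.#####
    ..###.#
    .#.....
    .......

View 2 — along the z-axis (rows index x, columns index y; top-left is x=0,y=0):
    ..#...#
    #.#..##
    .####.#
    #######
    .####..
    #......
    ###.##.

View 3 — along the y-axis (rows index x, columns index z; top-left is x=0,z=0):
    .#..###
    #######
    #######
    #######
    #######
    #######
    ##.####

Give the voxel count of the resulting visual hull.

full grid |V| = 343
step 1: project along x, AND mask (23/49) → |grid| = 161
step 2: project along z, AND mask (28/49) → |grid| = 93
step 3: project along y, AND mask (45/49) → |grid| = 89

89 voxels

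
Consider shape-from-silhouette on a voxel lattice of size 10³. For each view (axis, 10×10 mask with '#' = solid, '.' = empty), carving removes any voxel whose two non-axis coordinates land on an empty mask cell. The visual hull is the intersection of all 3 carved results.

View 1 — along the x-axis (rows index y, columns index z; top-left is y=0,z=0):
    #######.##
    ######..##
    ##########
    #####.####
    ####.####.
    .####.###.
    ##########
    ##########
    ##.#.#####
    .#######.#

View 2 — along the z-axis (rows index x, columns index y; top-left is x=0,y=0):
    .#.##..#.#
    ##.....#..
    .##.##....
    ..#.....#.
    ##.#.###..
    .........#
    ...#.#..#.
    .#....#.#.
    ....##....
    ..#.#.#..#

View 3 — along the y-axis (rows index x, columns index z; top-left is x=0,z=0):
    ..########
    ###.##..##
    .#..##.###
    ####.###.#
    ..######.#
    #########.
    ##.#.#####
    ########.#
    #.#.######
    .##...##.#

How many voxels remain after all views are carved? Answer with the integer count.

start: 10×10×10 = 1000 voxels
  1. axis=0 (YZ plane), |mask|=87  ⇒  voxels=870
  2. axis=2 (XY plane), |mask|=33  ⇒  voxels=283
  3. axis=1 (XZ plane), |mask|=75  ⇒  voxels=205

voxel count = 205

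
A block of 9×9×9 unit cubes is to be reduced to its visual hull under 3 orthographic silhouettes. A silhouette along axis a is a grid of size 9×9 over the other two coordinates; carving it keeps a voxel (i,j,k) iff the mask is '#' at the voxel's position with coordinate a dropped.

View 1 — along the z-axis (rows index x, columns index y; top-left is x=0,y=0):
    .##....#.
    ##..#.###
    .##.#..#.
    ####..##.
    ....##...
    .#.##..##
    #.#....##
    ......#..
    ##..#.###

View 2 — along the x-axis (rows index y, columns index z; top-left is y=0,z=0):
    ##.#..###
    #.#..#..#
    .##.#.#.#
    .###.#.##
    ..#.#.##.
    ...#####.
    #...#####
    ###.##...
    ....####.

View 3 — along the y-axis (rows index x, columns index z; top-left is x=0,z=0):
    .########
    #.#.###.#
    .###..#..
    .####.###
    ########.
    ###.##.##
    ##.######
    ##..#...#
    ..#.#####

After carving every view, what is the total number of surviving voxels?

initial block: 9^3 = 729
after view 1 [z-axis, 37 of 81 cells solid] → remaining = 333
after view 2 [x-axis, 45 of 81 cells solid] → remaining = 180
after view 3 [y-axis, 58 of 81 cells solid] → remaining = 138

138 voxels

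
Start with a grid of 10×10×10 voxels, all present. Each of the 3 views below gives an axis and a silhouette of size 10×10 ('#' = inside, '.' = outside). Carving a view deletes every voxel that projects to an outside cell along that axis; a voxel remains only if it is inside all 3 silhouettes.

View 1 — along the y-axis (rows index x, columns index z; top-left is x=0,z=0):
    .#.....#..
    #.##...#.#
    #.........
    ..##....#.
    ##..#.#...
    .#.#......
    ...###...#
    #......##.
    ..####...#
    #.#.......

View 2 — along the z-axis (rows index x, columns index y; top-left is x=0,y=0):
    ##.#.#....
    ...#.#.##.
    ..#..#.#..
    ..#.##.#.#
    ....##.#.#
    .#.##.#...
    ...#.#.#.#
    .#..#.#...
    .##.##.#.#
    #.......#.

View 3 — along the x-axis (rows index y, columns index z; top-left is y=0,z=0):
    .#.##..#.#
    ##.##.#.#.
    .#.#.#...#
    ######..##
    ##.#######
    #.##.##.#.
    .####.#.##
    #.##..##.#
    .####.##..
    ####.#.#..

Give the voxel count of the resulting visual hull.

remaining voxels: 84

before carving: 1000 voxels (10×10×10)
carve view 1 (along y, XZ-mask fill 31/100): 310 voxels remain
carve view 2 (along z, XY-mask fill 39/100): 129 voxels remain
carve view 3 (along x, YZ-mask fill 63/100): 84 voxels remain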